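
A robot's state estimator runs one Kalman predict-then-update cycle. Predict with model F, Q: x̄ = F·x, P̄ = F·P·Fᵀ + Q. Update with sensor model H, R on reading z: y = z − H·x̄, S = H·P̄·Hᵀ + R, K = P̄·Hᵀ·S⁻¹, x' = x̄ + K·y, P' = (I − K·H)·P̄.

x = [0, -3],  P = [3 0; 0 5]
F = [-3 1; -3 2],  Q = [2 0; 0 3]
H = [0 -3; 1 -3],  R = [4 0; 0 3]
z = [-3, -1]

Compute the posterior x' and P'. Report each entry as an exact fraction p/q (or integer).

x' = [10649/5389, 5201/5389]
P' = [21261/5389 4416/5389; 4416/5389 1924/5389]

x̄ = F·x = [-3, -6]
P̄ = F·P·Fᵀ + Q = [34 37; 37 50]
y = z − H·x̄ = [-21, -16]
S = H·P̄·Hᵀ + R = [454 339; 339 265]
K = P̄·Hᵀ·S⁻¹ = [-3312/5389 2671/5389; -1443/5389 -452/5389]
x' = x̄ + K·y = [10649/5389, 5201/5389]
P' = (I − K·H)·P̄ = [21261/5389 4416/5389; 4416/5389 1924/5389]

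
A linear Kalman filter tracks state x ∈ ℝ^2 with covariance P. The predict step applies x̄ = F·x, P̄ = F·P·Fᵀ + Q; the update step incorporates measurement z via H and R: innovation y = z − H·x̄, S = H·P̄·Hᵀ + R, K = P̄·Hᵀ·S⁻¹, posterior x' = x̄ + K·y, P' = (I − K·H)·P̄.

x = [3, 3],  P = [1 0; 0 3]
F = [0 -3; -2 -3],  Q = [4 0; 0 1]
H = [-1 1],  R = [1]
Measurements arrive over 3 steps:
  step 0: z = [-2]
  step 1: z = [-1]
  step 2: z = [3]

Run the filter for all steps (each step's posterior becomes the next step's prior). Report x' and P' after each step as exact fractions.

step 0: x̄ = F·x = [-9, -15]
step 0: P̄ = F·P·Fᵀ + Q = [31 27; 27 32]
step 0: y = z − H·x̄ = [4]
step 0: S = H·P̄·Hᵀ + R = [10]
step 0: K = P̄·Hᵀ·S⁻¹ = [-2/5; 1/2]
step 0: x' = x̄ + K·y = [-53/5, -13]
step 0: P' = (I − K·H)·P̄ = [147/5 29; 29 59/2]
step 1: x̄ = F·x = [39, 301/5]
step 1: P̄ = F·P·Fᵀ + Q = [539/2 879/2; 879/2 7321/10]
step 1: y = z − H·x̄ = [-111/5]
step 1: S = H·P̄·Hᵀ + R = [618/5]
step 1: K = P̄·Hᵀ·S⁻¹ = [425/309; 1463/618]
step 1: x' = x̄ + K·y = [872/103, 1575/206]
step 1: P' = (I − K·H)·P̄ = [22051/618 22901/618; 22901/618 12182/309]
step 2: x̄ = F·x = [-4725/206, -8213/206]
step 2: P̄ = F·P·Fᵀ + Q = [36958/103 59447/103; 59447/103 291455/309]
step 2: y = z − H·x̄ = [2053/103]
step 2: S = H·P̄·Hᵀ + R = [45956/309]
step 2: K = P̄·Hᵀ·S⁻¹ = [67467/45956; 56557/22978]
step 2: x' = x̄ + K·y = [290667/45956, 105594/11489]
step 2: P' = (I − K·H)·P̄ = [1758995/45956 913231/22978; 913231/22978 484894/11489]

step 0: x' = [-53/5, -13], P' = [147/5 29; 29 59/2]
step 1: x' = [872/103, 1575/206], P' = [22051/618 22901/618; 22901/618 12182/309]
step 2: x' = [290667/45956, 105594/11489], P' = [1758995/45956 913231/22978; 913231/22978 484894/11489]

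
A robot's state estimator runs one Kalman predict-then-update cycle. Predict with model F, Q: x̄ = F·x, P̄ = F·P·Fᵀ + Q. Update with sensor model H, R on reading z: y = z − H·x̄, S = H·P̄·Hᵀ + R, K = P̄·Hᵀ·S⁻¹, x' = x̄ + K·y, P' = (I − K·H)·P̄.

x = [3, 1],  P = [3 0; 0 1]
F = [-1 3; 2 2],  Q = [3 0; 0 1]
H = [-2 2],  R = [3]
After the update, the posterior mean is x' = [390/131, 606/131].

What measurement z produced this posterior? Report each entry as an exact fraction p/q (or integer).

z = [3]

x̄ = F·x = [0, 8]
P̄ = F·P·Fᵀ + Q = [15 0; 0 17]
S = H·P̄·Hᵀ + R = [131]
K = P̄·Hᵀ·S⁻¹ = [-30/131; 34/131]
x' − x̄ = [390/131, -442/131] = K·y
y = (KᵀK)⁻¹·Kᵀ·(x' − x̄) = [-13]
z = y + H·x̄ = [-13] + [16] = [3]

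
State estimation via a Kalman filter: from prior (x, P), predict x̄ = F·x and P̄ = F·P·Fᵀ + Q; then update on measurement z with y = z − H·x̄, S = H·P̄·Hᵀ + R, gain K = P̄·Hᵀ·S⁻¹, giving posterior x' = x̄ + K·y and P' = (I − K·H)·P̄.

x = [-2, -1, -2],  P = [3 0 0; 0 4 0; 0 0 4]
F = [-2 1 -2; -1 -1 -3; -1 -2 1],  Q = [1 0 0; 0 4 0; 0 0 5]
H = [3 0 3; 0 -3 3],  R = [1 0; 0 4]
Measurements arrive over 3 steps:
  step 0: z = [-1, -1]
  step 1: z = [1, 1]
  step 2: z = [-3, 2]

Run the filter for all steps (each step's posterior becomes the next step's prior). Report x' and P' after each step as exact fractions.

step 0: x̄ = F·x = [7, 9, 2]
step 0: P̄ = F·P·Fᵀ + Q = [33 26 -10; 26 47 -1; -10 -1 28]
step 0: y = z − H·x̄ = [-28, 20]
step 0: S = H·P̄·Hᵀ + R = [370 -63; -63 697]
step 0: K = P̄·Hᵀ·S⁻¹ = [41289/253921 -35613/253921; 43203/253921 -48555/253921; 43119/253921 35592/253921]
step 0: x' = x̄ + K·y = [-90905/253921, 104505/253921, 12350/253921]
step 0: P' = (I − K·H)·P̄ = [1684248/253921 -1623001/253921 -1670485/253921; -1623001/253921 1702142/253921 1637402/253921; -1670485/253921 1637402/253921 1684858/253921]
step 1: x̄ = F·x = [261615/253921, -50650/253921, -105755/253921]
step 1: P̄ = F·P·Fᵀ + Q = [2011003/253921 -4848781/253921 -87497/253921; -4848781/253921 16121296/253921 10995/253921; -87497/253921 10995/253921 1746637/253921]
step 1: y = z − H·x̄ = [-213659/253921, 419236/253921]
step 1: S = H·P̄·Hᵀ + R = [32497735/253921 58472334/253921; 58472334/253921 161629171/253921]
step 1: K = P̄·Hᵀ·S⁻¹ = [383874810/7221018049 499278048/7221018049; 1891291704/7221018049 -2843462973/7221018049; 1969254816/7221018049 -479787270/7221018049]
step 1: x' = x̄ + K·y = [7941145713/7221018049, -7726490134/7221018049, -5456625779/7221018049]
step 1: P' = (I − K·H)·P̄ = [20379246751/7221018049 -20916992545/7221018049 -20251288481/7221018049; -20916992545/7221018049 25338707077/7221018049 21547423113/7221018049; -20251288481/7221018049 21547423113/7221018049 20907706753/7221018049]
step 2: x̄ = F·x = [-12695530002/7221018049, 16155221758/7221018049, 2055208776/7221018049]
step 2: P̄ = F·P·Fᵀ + Q = [33175509022/7221018049 -63608696563/7221018049 -6748196228/7221018049; -63608696563/7221018049 228714209503/7221018049 12817101614/7221018049; -6748196228/7221018049 12817101614/7221018049 49391786387/7221018049]
step 2: y = z − H·x̄ = [10257909531/7221018049, 56742075044/7221018049]
step 2: S = H·P̄·Hᵀ + R = [628859144626/7221018049 840916665972/7221018049; 840916665972/7221018049 2301130206154/7221018049]
step 2: K = P̄·Hᵀ·S⁻¹ = [1349990951658/25617784396345 2811392606937/51235568792690; 13434408215907/51235568792690 -19330523330421/51235568792690; 2799003865311/10247113758538 -534247965855/10247113758538]
step 2: x' = x̄ + K·y = [-32075967491922/25617784396345, -18186228692263/51235568792690, 2694571354041/10247113758538]
step 2: P' = (I − K·H)·P̄ = [139334190581567/51235568792690 -142182720089711/51235568792690 -27686839322759/10247113758538; -142182720089711/51235568792690 86217443634454/25617784396345 14666085616168/5123556879269; -27686839322759/10247113758538 14666085616168/5123556879269 14309920305598/5123556879269]

step 0: x' = [-90905/253921, 104505/253921, 12350/253921], P' = [1684248/253921 -1623001/253921 -1670485/253921; -1623001/253921 1702142/253921 1637402/253921; -1670485/253921 1637402/253921 1684858/253921]
step 1: x' = [7941145713/7221018049, -7726490134/7221018049, -5456625779/7221018049], P' = [20379246751/7221018049 -20916992545/7221018049 -20251288481/7221018049; -20916992545/7221018049 25338707077/7221018049 21547423113/7221018049; -20251288481/7221018049 21547423113/7221018049 20907706753/7221018049]
step 2: x' = [-32075967491922/25617784396345, -18186228692263/51235568792690, 2694571354041/10247113758538], P' = [139334190581567/51235568792690 -142182720089711/51235568792690 -27686839322759/10247113758538; -142182720089711/51235568792690 86217443634454/25617784396345 14666085616168/5123556879269; -27686839322759/10247113758538 14666085616168/5123556879269 14309920305598/5123556879269]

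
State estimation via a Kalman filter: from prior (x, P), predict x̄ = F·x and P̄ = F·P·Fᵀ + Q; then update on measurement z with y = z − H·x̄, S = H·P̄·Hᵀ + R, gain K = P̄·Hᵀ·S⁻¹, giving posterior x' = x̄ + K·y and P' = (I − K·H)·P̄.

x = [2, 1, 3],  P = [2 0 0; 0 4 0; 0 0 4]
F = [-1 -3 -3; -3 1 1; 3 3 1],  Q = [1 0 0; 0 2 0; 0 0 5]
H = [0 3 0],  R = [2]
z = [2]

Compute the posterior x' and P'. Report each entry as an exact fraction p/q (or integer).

x' = [-1994/127, 82/127, 1500/127]
P' = [8067/127 -18/127 -7020/127; -18/127 28/127 -2/127; -7020/127 -2/127 7983/127]

x̄ = F·x = [-14, -2, 12]
P̄ = F·P·Fᵀ + Q = [75 -18 -54; -18 28 -2; -54 -2 63]
y = z − H·x̄ = [8]
S = H·P̄·Hᵀ + R = [254]
K = P̄·Hᵀ·S⁻¹ = [-27/127; 42/127; -3/127]
x' = x̄ + K·y = [-1994/127, 82/127, 1500/127]
P' = (I − K·H)·P̄ = [8067/127 -18/127 -7020/127; -18/127 28/127 -2/127; -7020/127 -2/127 7983/127]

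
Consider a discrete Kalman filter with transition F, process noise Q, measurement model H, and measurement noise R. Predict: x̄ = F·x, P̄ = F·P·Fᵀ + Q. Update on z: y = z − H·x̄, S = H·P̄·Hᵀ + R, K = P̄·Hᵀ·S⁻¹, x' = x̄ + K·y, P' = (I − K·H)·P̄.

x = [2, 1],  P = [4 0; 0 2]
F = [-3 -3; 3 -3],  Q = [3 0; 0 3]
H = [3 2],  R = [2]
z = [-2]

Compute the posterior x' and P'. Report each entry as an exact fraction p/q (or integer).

x̄ = F·x = [-9, 3]
P̄ = F·P·Fᵀ + Q = [57 -18; -18 57]
y = z − H·x̄ = [19]
S = H·P̄·Hᵀ + R = [527]
K = P̄·Hᵀ·S⁻¹ = [135/527; 60/527]
x' = x̄ + K·y = [-2178/527, 2721/527]
P' = (I − K·H)·P̄ = [11814/527 -17586/527; -17586/527 26439/527]

x' = [-2178/527, 2721/527]
P' = [11814/527 -17586/527; -17586/527 26439/527]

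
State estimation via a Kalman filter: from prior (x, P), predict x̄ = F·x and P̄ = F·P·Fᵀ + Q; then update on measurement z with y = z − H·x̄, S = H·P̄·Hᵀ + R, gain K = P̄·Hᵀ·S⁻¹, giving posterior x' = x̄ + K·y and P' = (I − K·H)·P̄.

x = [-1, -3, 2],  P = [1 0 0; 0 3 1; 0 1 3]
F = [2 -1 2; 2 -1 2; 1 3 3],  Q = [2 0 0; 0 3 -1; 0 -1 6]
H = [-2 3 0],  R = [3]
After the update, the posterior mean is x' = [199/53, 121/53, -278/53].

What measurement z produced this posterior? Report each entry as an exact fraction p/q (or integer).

x̄ = F·x = [5, 5, -4]
P̄ = F·P·Fᵀ + Q = [17 15 14; 15 18 13; 14 13 79]
S = H·P̄·Hᵀ + R = [53]
K = P̄·Hᵀ·S⁻¹ = [11/53; 24/53; 11/53]
x' − x̄ = [-66/53, -144/53, -66/53] = K·y
y = (KᵀK)⁻¹·Kᵀ·(x' − x̄) = [-6]
z = y + H·x̄ = [-6] + [5] = [-1]

z = [-1]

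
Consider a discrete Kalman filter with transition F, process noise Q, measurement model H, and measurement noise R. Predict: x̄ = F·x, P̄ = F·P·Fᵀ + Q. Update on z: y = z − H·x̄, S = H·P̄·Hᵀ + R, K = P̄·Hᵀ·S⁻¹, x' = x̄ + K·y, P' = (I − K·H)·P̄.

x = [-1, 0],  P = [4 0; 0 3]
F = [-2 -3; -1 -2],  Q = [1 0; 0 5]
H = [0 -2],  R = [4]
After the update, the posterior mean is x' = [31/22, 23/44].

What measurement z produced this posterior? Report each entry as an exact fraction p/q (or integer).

x̄ = F·x = [2, 1]
P̄ = F·P·Fᵀ + Q = [44 26; 26 21]
S = H·P̄·Hᵀ + R = [88]
K = P̄·Hᵀ·S⁻¹ = [-13/22; -21/44]
x' − x̄ = [-13/22, -21/44] = K·y
y = (KᵀK)⁻¹·Kᵀ·(x' − x̄) = [1]
z = y + H·x̄ = [1] + [-2] = [-1]

z = [-1]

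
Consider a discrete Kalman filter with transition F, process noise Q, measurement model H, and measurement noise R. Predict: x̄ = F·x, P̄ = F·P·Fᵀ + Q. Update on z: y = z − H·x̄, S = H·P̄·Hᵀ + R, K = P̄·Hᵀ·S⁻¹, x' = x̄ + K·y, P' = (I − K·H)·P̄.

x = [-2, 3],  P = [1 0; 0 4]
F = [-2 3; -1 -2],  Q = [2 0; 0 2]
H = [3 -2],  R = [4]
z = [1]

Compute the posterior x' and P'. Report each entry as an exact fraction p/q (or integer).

x' = [783/361, 948/361]
P' = [712/361 898/361; 898/361 1451/361]

x̄ = F·x = [13, -4]
P̄ = F·P·Fᵀ + Q = [42 -22; -22 19]
y = z − H·x̄ = [-46]
S = H·P̄·Hᵀ + R = [722]
K = P̄·Hᵀ·S⁻¹ = [85/361; -52/361]
x' = x̄ + K·y = [783/361, 948/361]
P' = (I − K·H)·P̄ = [712/361 898/361; 898/361 1451/361]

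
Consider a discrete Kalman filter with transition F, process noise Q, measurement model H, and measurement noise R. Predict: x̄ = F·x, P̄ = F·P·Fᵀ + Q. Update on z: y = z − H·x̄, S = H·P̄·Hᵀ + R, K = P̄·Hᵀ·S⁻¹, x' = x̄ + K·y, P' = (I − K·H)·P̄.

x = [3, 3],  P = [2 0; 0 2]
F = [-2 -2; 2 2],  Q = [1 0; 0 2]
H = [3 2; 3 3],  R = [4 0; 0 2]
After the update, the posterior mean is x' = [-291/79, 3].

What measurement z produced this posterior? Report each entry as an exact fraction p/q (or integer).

z = [-3, -3]

x̄ = F·x = [-12, 12]
P̄ = F·P·Fᵀ + Q = [17 -16; -16 18]
S = H·P̄·Hᵀ + R = [37 21; 21 29]
K = P̄·Hᵀ·S⁻¹ = [61/79 -36/79; -3/4 3/4]
x' − x̄ = [657/79, -9] = K·y
y = (KᵀK)⁻¹·Kᵀ·(x' − x̄) = [9, -3]
z = y + H·x̄ = [9, -3] + [-12, 0] = [-3, -3]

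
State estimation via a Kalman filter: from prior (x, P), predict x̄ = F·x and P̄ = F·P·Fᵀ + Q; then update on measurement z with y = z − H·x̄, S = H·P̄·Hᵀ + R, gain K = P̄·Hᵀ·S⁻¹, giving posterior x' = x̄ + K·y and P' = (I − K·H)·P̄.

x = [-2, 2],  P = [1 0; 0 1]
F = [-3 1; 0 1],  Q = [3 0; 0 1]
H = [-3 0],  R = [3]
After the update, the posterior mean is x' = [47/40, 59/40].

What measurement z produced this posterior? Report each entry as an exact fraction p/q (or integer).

x̄ = F·x = [8, 2]
P̄ = F·P·Fᵀ + Q = [13 1; 1 2]
S = H·P̄·Hᵀ + R = [120]
K = P̄·Hᵀ·S⁻¹ = [-13/40; -1/40]
x' − x̄ = [-273/40, -21/40] = K·y
y = (KᵀK)⁻¹·Kᵀ·(x' − x̄) = [21]
z = y + H·x̄ = [21] + [-24] = [-3]

z = [-3]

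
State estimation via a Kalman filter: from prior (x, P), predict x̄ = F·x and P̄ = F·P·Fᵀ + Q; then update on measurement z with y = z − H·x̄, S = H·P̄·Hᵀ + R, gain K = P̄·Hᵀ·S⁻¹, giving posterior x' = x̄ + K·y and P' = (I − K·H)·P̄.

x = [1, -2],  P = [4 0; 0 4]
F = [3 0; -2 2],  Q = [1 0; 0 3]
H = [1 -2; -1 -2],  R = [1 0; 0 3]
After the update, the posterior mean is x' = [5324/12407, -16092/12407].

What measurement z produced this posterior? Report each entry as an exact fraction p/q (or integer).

z = [3, 2]

x̄ = F·x = [3, -6]
P̄ = F·P·Fᵀ + Q = [37 -24; -24 35]
S = H·P̄·Hᵀ + R = [274 103; 103 84]
K = P̄·Hᵀ·S⁻¹ = [6007/12407 -5741/12407; -3158/12407 -2922/12407]
x' − x̄ = [-31897/12407, 58350/12407] = K·y
y = (KᵀK)⁻¹·Kᵀ·(x' − x̄) = [-12, -7]
z = y + H·x̄ = [-12, -7] + [15, 9] = [3, 2]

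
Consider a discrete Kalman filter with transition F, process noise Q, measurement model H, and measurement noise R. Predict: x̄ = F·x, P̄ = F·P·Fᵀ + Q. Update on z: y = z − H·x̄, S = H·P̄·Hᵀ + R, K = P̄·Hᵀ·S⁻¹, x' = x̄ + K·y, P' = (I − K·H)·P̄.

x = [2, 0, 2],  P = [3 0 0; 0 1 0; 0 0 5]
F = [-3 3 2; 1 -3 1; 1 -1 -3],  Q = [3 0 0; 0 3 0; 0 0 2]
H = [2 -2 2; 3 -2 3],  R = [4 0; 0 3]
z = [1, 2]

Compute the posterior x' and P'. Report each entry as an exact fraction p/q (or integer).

x̄ = F·x = [-2, 4, -4]
P̄ = F·P·Fᵀ + Q = [59 -8 -42; -8 20 -9; -42 -9 51]
y = z − H·x̄ = [21, 28]
S = H·P̄·Hᵀ + R = [324 406; 406 521]
K = P̄·Hᵀ·S⁻¹ = [-9/31 11/31; -201/496 35/248; 243/1984 -9/992]
x' = x̄ + K·y = [57/31, -277/496, -3337/1984]
P' = (I − K·H)·P̄ = [1542/31 87/31 -1473/31; 87/31 177/62 -189/248; -1473/31 -189/248 46623/992]

x' = [57/31, -277/496, -3337/1984]
P' = [1542/31 87/31 -1473/31; 87/31 177/62 -189/248; -1473/31 -189/248 46623/992]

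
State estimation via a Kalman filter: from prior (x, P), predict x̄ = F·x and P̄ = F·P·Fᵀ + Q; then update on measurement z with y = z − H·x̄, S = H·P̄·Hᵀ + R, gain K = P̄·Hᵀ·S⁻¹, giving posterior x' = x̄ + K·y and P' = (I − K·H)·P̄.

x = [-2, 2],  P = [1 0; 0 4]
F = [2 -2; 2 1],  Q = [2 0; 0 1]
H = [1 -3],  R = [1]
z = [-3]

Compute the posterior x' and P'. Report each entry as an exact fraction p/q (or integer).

x̄ = F·x = [-8, -2]
P̄ = F·P·Fᵀ + Q = [22 -4; -4 9]
y = z − H·x̄ = [-1]
S = H·P̄·Hᵀ + R = [128]
K = P̄·Hᵀ·S⁻¹ = [17/64; -31/128]
x' = x̄ + K·y = [-529/64, -225/128]
P' = (I − K·H)·P̄ = [415/32 271/64; 271/64 191/128]

x' = [-529/64, -225/128]
P' = [415/32 271/64; 271/64 191/128]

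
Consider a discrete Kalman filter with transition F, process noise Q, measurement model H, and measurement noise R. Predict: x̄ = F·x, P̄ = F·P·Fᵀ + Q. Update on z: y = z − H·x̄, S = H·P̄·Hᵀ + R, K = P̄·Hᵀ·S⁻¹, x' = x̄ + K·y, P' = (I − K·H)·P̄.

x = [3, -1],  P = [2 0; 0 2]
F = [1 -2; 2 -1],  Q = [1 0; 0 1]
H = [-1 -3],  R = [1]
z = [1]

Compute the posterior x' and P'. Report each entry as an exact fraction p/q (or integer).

x̄ = F·x = [5, 7]
P̄ = F·P·Fᵀ + Q = [11 8; 8 11]
y = z − H·x̄ = [27]
S = H·P̄·Hᵀ + R = [159]
K = P̄·Hᵀ·S⁻¹ = [-35/159; -41/159]
x' = x̄ + K·y = [-50/53, 2/53]
P' = (I − K·H)·P̄ = [524/159 -163/159; -163/159 68/159]

x' = [-50/53, 2/53]
P' = [524/159 -163/159; -163/159 68/159]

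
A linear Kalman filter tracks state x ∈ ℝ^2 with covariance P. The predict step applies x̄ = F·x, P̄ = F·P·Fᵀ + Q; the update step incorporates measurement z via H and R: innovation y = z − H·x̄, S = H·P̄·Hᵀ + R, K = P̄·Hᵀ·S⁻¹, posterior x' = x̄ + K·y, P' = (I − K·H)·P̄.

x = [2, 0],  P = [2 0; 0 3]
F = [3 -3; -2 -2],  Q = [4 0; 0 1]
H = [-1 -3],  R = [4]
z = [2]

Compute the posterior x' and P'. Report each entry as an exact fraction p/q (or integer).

x' = [968/139, -418/139]
P' = [9133/278 -2955/278; -2955/278 1077/278]

x̄ = F·x = [6, -4]
P̄ = F·P·Fᵀ + Q = [49 6; 6 21]
y = z − H·x̄ = [-4]
S = H·P̄·Hᵀ + R = [278]
K = P̄·Hᵀ·S⁻¹ = [-67/278; -69/278]
x' = x̄ + K·y = [968/139, -418/139]
P' = (I − K·H)·P̄ = [9133/278 -2955/278; -2955/278 1077/278]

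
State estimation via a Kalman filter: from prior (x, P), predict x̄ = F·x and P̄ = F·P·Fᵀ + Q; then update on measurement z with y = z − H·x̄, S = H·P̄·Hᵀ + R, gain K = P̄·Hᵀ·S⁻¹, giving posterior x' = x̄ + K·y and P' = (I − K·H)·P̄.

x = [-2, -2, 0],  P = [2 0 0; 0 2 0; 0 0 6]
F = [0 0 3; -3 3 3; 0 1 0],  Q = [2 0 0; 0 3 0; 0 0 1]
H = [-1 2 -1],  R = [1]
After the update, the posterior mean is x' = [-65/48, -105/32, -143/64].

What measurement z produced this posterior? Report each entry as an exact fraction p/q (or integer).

x̄ = F·x = [0, 0, -2]
P̄ = F·P·Fᵀ + Q = [56 54 0; 54 93 6; 0 6 3]
S = H·P̄·Hᵀ + R = [192]
K = P̄·Hᵀ·S⁻¹ = [13/48; 21/32; 3/64]
x' − x̄ = [-65/48, -105/32, -15/64] = K·y
y = (KᵀK)⁻¹·Kᵀ·(x' − x̄) = [-5]
z = y + H·x̄ = [-5] + [2] = [-3]

z = [-3]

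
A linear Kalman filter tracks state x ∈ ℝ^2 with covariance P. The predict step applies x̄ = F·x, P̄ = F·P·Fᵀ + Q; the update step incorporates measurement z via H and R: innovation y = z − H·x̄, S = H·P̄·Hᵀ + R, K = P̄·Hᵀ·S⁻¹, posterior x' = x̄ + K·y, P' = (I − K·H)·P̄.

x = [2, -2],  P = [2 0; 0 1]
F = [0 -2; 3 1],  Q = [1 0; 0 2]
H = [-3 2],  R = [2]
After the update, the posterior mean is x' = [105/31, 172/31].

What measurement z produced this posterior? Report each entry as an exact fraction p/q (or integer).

z = [1]

x̄ = F·x = [4, 4]
P̄ = F·P·Fᵀ + Q = [5 -2; -2 21]
S = H·P̄·Hᵀ + R = [155]
K = P̄·Hᵀ·S⁻¹ = [-19/155; 48/155]
x' − x̄ = [-19/31, 48/31] = K·y
y = (KᵀK)⁻¹·Kᵀ·(x' − x̄) = [5]
z = y + H·x̄ = [5] + [-4] = [1]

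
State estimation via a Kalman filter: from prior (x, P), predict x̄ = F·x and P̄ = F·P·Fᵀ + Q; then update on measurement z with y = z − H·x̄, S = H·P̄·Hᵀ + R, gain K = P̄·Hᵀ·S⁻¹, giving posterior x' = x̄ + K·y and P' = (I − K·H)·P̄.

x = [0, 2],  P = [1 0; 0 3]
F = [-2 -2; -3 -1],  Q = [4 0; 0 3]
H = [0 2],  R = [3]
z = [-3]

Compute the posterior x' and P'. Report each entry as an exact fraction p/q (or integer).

x' = [-76/21, -32/21]
P' = [76/7 4/7; 4/7 5/7]

x̄ = F·x = [-4, -2]
P̄ = F·P·Fᵀ + Q = [20 12; 12 15]
y = z − H·x̄ = [1]
S = H·P̄·Hᵀ + R = [63]
K = P̄·Hᵀ·S⁻¹ = [8/21; 10/21]
x' = x̄ + K·y = [-76/21, -32/21]
P' = (I − K·H)·P̄ = [76/7 4/7; 4/7 5/7]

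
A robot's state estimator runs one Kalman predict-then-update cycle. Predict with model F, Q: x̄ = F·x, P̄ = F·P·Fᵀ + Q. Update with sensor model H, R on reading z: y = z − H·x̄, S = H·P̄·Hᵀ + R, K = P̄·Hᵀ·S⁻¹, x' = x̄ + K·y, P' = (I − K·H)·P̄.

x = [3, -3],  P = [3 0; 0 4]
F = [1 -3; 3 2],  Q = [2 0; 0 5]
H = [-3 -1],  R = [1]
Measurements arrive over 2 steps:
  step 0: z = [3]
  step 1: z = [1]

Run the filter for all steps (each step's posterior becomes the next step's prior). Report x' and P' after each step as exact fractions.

step 0: x' = [-75/41, 429/164], P' = [223/41 -1311/82; -1311/82 15735/328]
step 1: x' = [330817/427869, -4270238/1283607], P' = [144017/142623 -1138084/427869; -1138084/427869 10103414/1283607]

step 0: x̄ = F·x = [12, 3]
step 0: P̄ = F·P·Fᵀ + Q = [41 -15; -15 48]
step 0: y = z − H·x̄ = [42]
step 0: S = H·P̄·Hᵀ + R = [328]
step 0: K = P̄·Hᵀ·S⁻¹ = [-27/82; -3/328]
step 0: x' = x̄ + K·y = [-75/41, 429/164]
step 0: P' = (I − K·H)·P̄ = [223/41 -1311/82; -1311/82 15735/328]
step 1: x̄ = F·x = [-1587/164, -21/82]
step 1: P̄ = F·P·Fᵀ + Q = [175519/328 -26175/164; -26175/164 4427/82]
step 1: y = z − H·x̄ = [-4639/164]
step 1: S = H·P̄·Hᵀ + R = [1283607/328]
step 1: K = P̄·Hᵀ·S⁻¹ = [-158069/427869; 139342/1283607]
step 1: x' = x̄ + K·y = [330817/427869, -4270238/1283607]
step 1: P' = (I − K·H)·P̄ = [144017/142623 -1138084/427869; -1138084/427869 10103414/1283607]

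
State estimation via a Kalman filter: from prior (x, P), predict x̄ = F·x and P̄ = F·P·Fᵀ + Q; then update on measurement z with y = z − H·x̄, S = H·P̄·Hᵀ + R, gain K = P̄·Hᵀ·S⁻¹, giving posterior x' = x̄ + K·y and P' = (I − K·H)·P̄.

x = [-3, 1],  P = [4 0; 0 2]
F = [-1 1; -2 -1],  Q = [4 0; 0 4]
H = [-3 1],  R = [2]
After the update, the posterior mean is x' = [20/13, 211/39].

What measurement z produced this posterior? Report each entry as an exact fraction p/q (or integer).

x̄ = F·x = [4, 5]
P̄ = F·P·Fᵀ + Q = [10 6; 6 22]
S = H·P̄·Hᵀ + R = [78]
K = P̄·Hᵀ·S⁻¹ = [-4/13; 2/39]
x' − x̄ = [-32/13, 16/39] = K·y
y = (KᵀK)⁻¹·Kᵀ·(x' − x̄) = [8]
z = y + H·x̄ = [8] + [-7] = [1]

z = [1]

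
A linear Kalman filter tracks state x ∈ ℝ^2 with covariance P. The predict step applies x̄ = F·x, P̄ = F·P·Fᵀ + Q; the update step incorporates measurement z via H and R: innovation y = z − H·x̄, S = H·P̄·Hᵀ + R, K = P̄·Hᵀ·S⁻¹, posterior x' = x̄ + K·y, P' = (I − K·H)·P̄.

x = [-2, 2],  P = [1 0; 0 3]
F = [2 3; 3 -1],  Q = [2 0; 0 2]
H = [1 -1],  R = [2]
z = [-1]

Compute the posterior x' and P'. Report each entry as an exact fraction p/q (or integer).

x' = [-26/5, -23/5]
P' = [519/55 447/55; 447/55 481/55]

x̄ = F·x = [2, -8]
P̄ = F·P·Fᵀ + Q = [33 -3; -3 14]
y = z − H·x̄ = [-11]
S = H·P̄·Hᵀ + R = [55]
K = P̄·Hᵀ·S⁻¹ = [36/55; -17/55]
x' = x̄ + K·y = [-26/5, -23/5]
P' = (I − K·H)·P̄ = [519/55 447/55; 447/55 481/55]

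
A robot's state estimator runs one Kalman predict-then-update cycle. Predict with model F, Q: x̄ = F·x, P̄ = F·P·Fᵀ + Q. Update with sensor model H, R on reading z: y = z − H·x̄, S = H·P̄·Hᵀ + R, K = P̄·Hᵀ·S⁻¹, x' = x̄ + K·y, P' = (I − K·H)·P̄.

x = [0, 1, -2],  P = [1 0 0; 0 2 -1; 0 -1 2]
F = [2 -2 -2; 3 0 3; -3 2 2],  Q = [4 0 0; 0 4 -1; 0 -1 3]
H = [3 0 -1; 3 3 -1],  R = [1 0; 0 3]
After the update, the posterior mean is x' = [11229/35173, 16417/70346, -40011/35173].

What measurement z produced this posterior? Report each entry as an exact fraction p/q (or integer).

z = [2, 3]

x̄ = F·x = [2, -6, -2]
P̄ = F·P·Fᵀ + Q = [16 0 -14; 0 31 -4; -14 -4 20]
S = H·P̄·Hᵀ + R = [249 260; 260 554]
K = P̄·Hᵀ·S⁻¹ = [9114/35173 -341/35173; -11502/35173 23113/70346; -7554/35173 -1153/35173]
x' − x̄ = [-59117/35173, 438493/70346, 30335/35173] = K·y
y = (KᵀK)⁻¹·Kᵀ·(x' − x̄) = [-6, 13]
z = y + H·x̄ = [-6, 13] + [8, -10] = [2, 3]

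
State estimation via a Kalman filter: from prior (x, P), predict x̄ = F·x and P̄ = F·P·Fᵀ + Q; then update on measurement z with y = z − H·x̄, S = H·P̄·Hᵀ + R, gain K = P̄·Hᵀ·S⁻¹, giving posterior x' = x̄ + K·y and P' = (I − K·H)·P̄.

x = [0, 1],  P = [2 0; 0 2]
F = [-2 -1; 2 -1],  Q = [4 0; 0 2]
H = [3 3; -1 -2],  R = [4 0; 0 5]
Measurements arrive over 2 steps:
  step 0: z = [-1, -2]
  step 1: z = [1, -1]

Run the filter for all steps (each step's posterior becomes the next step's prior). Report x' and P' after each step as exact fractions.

step 0: x̄ = F·x = [-1, -1]
step 0: P̄ = F·P·Fᵀ + Q = [14 -6; -6 12]
step 0: y = z − H·x̄ = [5, -5]
step 0: S = H·P̄·Hᵀ + R = [130 -60; -60 43]
step 0: K = P̄·Hᵀ·S⁻¹ = [456/995 118/199; -153/995 -126/199]
step 0: x' = x̄ + K·y = [-333/199, 278/199]
step 0: P' = (I − K·H)·P̄ = [4166/995 -3558/995; -3558/995 3354/995]
step 1: x̄ = F·x = [388/199, -944/199]
step 1: P̄ = F·P·Fᵀ + Q = [9766/995 -2662/199; -2662/199 7248/199]
step 1: y = z − H·x̄ = [1867/199, -1699/199]
step 1: S = H·P̄·Hᵀ + R = [178454/995 -126948/995; -126948/995 106461/995]
step 1: K = P̄·Hᵀ·S⁻¹ = [56264/160949 277714/482847; -31501/482847 -917774/1448541]
step 1: x' = x̄ + K·y = [153986/482847, 77579/1448541]
step 1: P' = (I − K·H)·P̄ = [612894/160949 -1613626/482847; -1613626/482847 4714874/1448541]

step 0: x' = [-333/199, 278/199], P' = [4166/995 -3558/995; -3558/995 3354/995]
step 1: x' = [153986/482847, 77579/1448541], P' = [612894/160949 -1613626/482847; -1613626/482847 4714874/1448541]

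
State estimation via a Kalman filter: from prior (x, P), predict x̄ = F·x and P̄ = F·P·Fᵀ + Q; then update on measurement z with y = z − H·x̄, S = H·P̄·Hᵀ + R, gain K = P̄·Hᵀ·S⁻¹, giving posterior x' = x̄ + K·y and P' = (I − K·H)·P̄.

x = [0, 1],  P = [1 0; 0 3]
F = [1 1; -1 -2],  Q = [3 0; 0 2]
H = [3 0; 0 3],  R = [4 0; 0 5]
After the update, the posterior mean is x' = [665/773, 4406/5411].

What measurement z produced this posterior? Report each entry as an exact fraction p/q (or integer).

x̄ = F·x = [1, -2]
P̄ = F·P·Fᵀ + Q = [7 -7; -7 15]
S = H·P̄·Hᵀ + R = [67 -63; -63 140]
K = P̄·Hᵀ·S⁻¹ = [231/773 -12/773; -15/773 1692/5411]
x' − x̄ = [-108/773, 15228/5411] = K·y
y = (KᵀK)⁻¹·Kᵀ·(x' − x̄) = [0, 9]
z = y + H·x̄ = [0, 9] + [3, -6] = [3, 3]

z = [3, 3]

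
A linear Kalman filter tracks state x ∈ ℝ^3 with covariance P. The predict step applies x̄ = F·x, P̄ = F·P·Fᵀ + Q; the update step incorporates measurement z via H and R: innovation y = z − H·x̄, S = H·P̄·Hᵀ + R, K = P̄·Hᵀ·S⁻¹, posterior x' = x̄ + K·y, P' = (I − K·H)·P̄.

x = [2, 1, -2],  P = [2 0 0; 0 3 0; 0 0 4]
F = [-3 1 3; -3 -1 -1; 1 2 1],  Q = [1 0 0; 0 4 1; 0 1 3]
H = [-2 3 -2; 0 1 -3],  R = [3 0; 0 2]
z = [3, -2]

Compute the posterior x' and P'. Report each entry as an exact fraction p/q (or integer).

x' = [-43471/7133, -6527/2038, -4489/14266]
P' = [467823/28532 53631/4076 114771/28532; 53631/4076 45647/4076 14673/4076; 114771/28532 14673/4076 39129/28532]

x̄ = F·x = [-11, -5, 2]
P̄ = F·P·Fᵀ + Q = [58 3 12; 3 29 -15; 12 -15 21]
y = z − H·x̄ = [0, 9]
S = H·P̄·Hᵀ + R = [820 444; 444 310]
K = P̄·Hᵀ·S⁻¹ = [-12979/28532 3888/7133; 111/4076 407/2038; 111/28532 -3669/14266]
x' = x̄ + K·y = [-43471/7133, -6527/2038, -4489/14266]
P' = (I − K·H)·P̄ = [467823/28532 53631/4076 114771/28532; 53631/4076 45647/4076 14673/4076; 114771/28532 14673/4076 39129/28532]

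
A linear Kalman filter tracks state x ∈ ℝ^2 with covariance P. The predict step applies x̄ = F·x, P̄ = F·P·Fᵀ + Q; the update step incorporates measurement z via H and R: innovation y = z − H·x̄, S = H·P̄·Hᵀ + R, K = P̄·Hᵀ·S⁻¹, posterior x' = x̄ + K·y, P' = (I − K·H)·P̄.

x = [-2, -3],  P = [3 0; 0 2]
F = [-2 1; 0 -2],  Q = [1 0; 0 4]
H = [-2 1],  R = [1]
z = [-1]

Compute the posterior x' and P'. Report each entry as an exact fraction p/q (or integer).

x̄ = F·x = [1, 6]
P̄ = F·P·Fᵀ + Q = [15 -4; -4 12]
y = z − H·x̄ = [-5]
S = H·P̄·Hᵀ + R = [89]
K = P̄·Hᵀ·S⁻¹ = [-34/89; 20/89]
x' = x̄ + K·y = [259/89, 434/89]
P' = (I − K·H)·P̄ = [179/89 324/89; 324/89 668/89]

x' = [259/89, 434/89]
P' = [179/89 324/89; 324/89 668/89]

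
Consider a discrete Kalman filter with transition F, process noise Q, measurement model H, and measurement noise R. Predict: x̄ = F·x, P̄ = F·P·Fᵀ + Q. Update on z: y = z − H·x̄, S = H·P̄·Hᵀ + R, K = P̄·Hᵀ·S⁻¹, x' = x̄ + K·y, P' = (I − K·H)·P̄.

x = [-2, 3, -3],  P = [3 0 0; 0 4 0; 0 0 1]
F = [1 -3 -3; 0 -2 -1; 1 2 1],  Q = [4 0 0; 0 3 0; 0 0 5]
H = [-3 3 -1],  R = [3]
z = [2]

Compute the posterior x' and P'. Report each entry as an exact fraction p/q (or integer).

x' = [-301/74, -117/37, 31/37]
P' = [5095/148 948/37 -939/37; 948/37 736/37 -633/37; -939/37 -633/37 921/37]

x̄ = F·x = [-2, -3, 1]
P̄ = F·P·Fᵀ + Q = [52 27 -24; 27 20 -17; -24 -17 25]
y = z − H·x̄ = [6]
S = H·P̄·Hᵀ + R = [148]
K = P̄·Hᵀ·S⁻¹ = [-51/148; -1/37; -1/37]
x' = x̄ + K·y = [-301/74, -117/37, 31/37]
P' = (I − K·H)·P̄ = [5095/148 948/37 -939/37; 948/37 736/37 -633/37; -939/37 -633/37 921/37]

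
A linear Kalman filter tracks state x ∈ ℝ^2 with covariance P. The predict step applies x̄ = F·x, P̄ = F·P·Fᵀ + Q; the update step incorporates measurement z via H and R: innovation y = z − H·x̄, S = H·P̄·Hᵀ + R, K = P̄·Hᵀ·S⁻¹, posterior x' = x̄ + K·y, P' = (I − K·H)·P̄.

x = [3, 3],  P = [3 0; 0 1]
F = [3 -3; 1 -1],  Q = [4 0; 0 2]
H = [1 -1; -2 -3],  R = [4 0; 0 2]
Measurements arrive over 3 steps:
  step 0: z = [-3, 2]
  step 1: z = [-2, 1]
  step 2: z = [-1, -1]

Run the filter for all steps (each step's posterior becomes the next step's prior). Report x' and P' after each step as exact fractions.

step 0: x' = [-1594/971, 387/971], P' = [992/971 -504/971; -504/971 444/971]
step 1: x' = [-711965/625321, 225745/625321], P' = [636352/625321 -323784/625321; -323784/625321 285684/625321]
step 2: x' = [-2338008/9798811, 177376269/401751251], P' = [9971392/9798811 -5073624/9798811; -5073624/9798811 183542844/401751251]

step 0: x̄ = F·x = [0, 0]
step 0: P̄ = F·P·Fᵀ + Q = [40 12; 12 6]
step 0: y = z − H·x̄ = [-3, 2]
step 0: S = H·P̄·Hᵀ + R = [26 -74; -74 360]
step 0: K = P̄·Hᵀ·S⁻¹ = [374/971 -236/971; -237/971 -162/971]
step 0: x' = x̄ + K·y = [-1594/971, 387/971]
step 0: P' = (I − K·H)·P̄ = [992/971 -504/971; -504/971 444/971]
step 1: x̄ = F·x = [-5943/971, -1981/971]
step 1: P̄ = F·P·Fᵀ + Q = [25880/971 7332/971; 7332/971 4386/971]
step 1: y = z − H·x̄ = [2020/971, -16858/971]
step 1: S = H·P̄·Hᵀ + R = [19486/971 -45934/971; -45934/971 232920/971]
step 1: K = P̄·Hᵀ·S⁻¹ = [240034/625321 -150676/625321; -152367/625321 -104742/625321]
step 1: x' = x̄ + K·y = [-711965/625321, 225745/625321]
step 1: P' = (I − K·H)·P̄ = [636352/625321 -323784/625321; -323784/625321 285684/625321]
step 2: x̄ = F·x = [-2813130/625321, -937710/625321]
step 2: P̄ = F·P·Fᵀ + Q = [16627720/625321 4708812/625321; 4708812/625321 2820246/625321]
step 2: y = z − H·x̄ = [1250099/625321, -9064711/625321]
step 2: S = H·P̄·Hᵀ + R = [12531626/625321 -29503514/625321; -29503514/625321 149649480/625321]
step 2: K = P̄·Hᵀ·S⁻¹ = [3761254/9798811 -2360956/9798811; -97890357/401751251 -67295682/401751251]
step 2: x' = x̄ + K·y = [-2338008/9798811, 177376269/401751251]
step 2: P' = (I − K·H)·P̄ = [9971392/9798811 -5073624/9798811; -5073624/9798811 183542844/401751251]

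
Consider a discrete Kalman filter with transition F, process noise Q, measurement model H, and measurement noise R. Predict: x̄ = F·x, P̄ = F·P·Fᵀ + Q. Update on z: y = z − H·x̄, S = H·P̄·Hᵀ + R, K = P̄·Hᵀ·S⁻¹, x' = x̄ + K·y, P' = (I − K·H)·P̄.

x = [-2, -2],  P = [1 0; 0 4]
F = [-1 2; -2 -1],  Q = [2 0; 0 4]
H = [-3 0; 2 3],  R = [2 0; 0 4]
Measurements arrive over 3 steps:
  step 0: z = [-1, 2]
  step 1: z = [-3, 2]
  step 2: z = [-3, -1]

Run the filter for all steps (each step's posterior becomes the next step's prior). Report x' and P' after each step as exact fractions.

step 0: x̄ = F·x = [-2, 6]
step 0: P̄ = F·P·Fᵀ + Q = [19 -6; -6 12]
step 0: y = z − H·x̄ = [-7, -12]
step 0: S = H·P̄·Hᵀ + R = [173 -60; -60 116]
step 0: K = P̄·Hᵀ·S⁻¹ = [-1353/4117 10/4117; 882/4117 1308/4117]
step 0: x' = x̄ + K·y = [1117/4117, 2832/4117]
step 0: P' = (I − K·H)·P̄ = [902/4117 -588/4117; -588/4117 2136/4117]
step 1: x̄ = F·x = [4547/4117, -5066/4117]
step 1: P̄ = F·P·Fᵀ + Q = [20032/4117 -704/4117; -704/4117 19860/4117]
step 1: y = z − H·x̄ = [1290/4117, 14338/4117]
step 1: S = H·P̄·Hᵀ + R = [188522/4117 -113856/4117; -113856/4117 266888/4117]
step 1: K = P̄·Hᵀ·S⁻¹ = [-177888/567025 4744/567025; 109104/567025 340271/1134050]
step 1: x' = x̄ + K·y = [587031/567025, -71023/567025]
step 1: P' = (I − K·H)·P̄ = [118592/567025 -72736/567025; -72736/567025 275338/567025]
step 2: x̄ = F·x = [-729077/567025, -1103039/567025]
step 2: P̄ = F·P·Fᵀ + Q = [2644938/567025 -95284/567025; -95284/567025 2726862/567025]
step 2: y = z − H·x̄ = [-3888306/567025, 4200246/567025]
step 2: S = H·P̄·Hᵀ + R = [24938492/567025 -15012072/567025; -15012072/567025 36246202/567025]
step 2: K = P̄·Hᵀ·S⁻¹ = [-93684627/299176982 1251006/149588491; 28726197/149588491 44872411/149588491]
step 2: x' = x̄ + K·y = [138142504/149588491, -155589293/149588491]
step 2: P' = (I − K·H)·P̄ = [31228209/149588491 -19150798/149588491; -19150798/149588491 72597080/149588491]

step 0: x' = [1117/4117, 2832/4117], P' = [902/4117 -588/4117; -588/4117 2136/4117]
step 1: x' = [587031/567025, -71023/567025], P' = [118592/567025 -72736/567025; -72736/567025 275338/567025]
step 2: x' = [138142504/149588491, -155589293/149588491], P' = [31228209/149588491 -19150798/149588491; -19150798/149588491 72597080/149588491]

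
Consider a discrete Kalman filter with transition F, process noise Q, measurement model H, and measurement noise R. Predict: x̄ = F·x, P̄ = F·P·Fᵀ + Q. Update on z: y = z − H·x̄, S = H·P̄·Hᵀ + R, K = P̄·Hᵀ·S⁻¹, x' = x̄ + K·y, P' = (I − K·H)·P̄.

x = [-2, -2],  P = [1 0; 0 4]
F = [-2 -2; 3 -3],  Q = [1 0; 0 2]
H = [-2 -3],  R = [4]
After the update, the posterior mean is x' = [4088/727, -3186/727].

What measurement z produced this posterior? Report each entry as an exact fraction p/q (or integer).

z = [2]

x̄ = F·x = [8, 0]
P̄ = F·P·Fᵀ + Q = [21 18; 18 47]
S = H·P̄·Hᵀ + R = [727]
K = P̄·Hᵀ·S⁻¹ = [-96/727; -177/727]
x' − x̄ = [-1728/727, -3186/727] = K·y
y = (KᵀK)⁻¹·Kᵀ·(x' − x̄) = [18]
z = y + H·x̄ = [18] + [-16] = [2]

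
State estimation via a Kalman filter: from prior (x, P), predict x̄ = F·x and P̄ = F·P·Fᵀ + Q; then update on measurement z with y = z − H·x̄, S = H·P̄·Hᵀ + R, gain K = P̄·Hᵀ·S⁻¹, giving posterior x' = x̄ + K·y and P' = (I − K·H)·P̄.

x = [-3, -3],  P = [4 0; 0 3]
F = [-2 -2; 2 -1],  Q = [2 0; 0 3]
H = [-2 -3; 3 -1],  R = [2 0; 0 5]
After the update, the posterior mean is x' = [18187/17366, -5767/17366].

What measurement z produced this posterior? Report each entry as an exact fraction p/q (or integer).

z = [-1, 3]

x̄ = F·x = [12, -3]
P̄ = F·P·Fᵀ + Q = [30 -10; -10 22]
S = H·P̄·Hᵀ + R = [200 -44; -44 357]
K = P̄·Hᵀ·S⁻¹ = [-3155/34732 2335/8683; -9355/34732 -1553/8683]
x' − x̄ = [-190205/17366, 46331/17366] = K·y
y = (KᵀK)⁻¹·Kᵀ·(x' − x̄) = [14, -36]
z = y + H·x̄ = [14, -36] + [-15, 39] = [-1, 3]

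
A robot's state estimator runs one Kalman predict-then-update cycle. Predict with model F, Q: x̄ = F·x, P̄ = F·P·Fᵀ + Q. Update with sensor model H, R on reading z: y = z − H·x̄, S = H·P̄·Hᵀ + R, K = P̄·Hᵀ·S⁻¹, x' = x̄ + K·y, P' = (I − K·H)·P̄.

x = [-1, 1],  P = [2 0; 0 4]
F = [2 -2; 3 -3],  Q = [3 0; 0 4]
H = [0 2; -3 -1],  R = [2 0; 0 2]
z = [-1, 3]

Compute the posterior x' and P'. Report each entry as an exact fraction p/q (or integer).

x̄ = F·x = [-4, -6]
P̄ = F·P·Fᵀ + Q = [27 36; 36 58]
y = z − H·x̄ = [11, -15]
S = H·P̄·Hᵀ + R = [234 -332; -332 519]
K = P̄·Hᵀ·S⁻¹ = [-738/5611 -1737/5611; 2546/5611 -166/5611]
x' = x̄ + K·y = [-4507/5611, -3170/5611]
P' = (I − K·H)·P̄ = [1404/5611 -738/5611; -738/5611 2546/5611]

x' = [-4507/5611, -3170/5611]
P' = [1404/5611 -738/5611; -738/5611 2546/5611]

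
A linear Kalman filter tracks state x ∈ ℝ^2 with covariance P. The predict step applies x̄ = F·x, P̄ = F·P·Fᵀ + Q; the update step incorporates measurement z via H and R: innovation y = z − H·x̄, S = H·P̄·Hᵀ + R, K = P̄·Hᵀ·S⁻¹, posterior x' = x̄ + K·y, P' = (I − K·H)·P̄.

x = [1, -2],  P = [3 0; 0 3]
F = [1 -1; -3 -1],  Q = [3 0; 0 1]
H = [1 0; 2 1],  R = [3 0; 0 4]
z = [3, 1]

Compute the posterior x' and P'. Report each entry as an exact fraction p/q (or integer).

x' = [93/35, -27/7]
P' = [279/140 -51/14; -51/14 71/7]

x̄ = F·x = [3, -1]
P̄ = F·P·Fᵀ + Q = [9 -6; -6 31]
y = z − H·x̄ = [0, -4]
S = H·P̄·Hᵀ + R = [12 12; 12 47]
K = P̄·Hᵀ·S⁻¹ = [93/140 3/35; -17/14 5/7]
x' = x̄ + K·y = [93/35, -27/7]
P' = (I − K·H)·P̄ = [279/140 -51/14; -51/14 71/7]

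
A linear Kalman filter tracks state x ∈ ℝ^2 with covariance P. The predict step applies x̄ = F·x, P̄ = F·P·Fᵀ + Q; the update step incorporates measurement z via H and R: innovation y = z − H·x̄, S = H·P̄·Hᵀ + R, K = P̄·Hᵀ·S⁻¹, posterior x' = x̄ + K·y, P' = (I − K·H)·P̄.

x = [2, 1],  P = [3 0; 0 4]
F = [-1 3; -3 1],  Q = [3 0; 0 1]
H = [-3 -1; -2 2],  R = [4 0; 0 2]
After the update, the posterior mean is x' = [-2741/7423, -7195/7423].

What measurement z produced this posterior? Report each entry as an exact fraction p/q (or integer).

z = [2, -1]

x̄ = F·x = [1, -5]
P̄ = F·P·Fᵀ + Q = [42 21; 21 32]
S = H·P̄·Hᵀ + R = [540 104; 104 130]
K = P̄·Hᵀ·S⁻¹ = [-567/2284 -924/7423; -563/2284 2720/7423]
x' − x̄ = [-10164/7423, 29920/7423] = K·y
y = (KᵀK)⁻¹·Kᵀ·(x' − x̄) = [0, 11]
z = y + H·x̄ = [0, 11] + [2, -12] = [2, -1]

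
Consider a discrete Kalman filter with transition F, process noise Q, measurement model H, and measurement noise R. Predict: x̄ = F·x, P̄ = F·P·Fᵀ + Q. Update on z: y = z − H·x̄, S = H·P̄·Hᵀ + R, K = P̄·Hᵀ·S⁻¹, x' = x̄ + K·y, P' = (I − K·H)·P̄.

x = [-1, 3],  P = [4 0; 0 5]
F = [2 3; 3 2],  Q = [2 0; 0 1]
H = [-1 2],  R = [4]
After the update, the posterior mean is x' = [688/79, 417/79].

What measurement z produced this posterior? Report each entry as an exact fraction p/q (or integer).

z = [2]

x̄ = F·x = [7, 3]
P̄ = F·P·Fᵀ + Q = [63 54; 54 57]
S = H·P̄·Hᵀ + R = [79]
K = P̄·Hᵀ·S⁻¹ = [45/79; 60/79]
x' − x̄ = [135/79, 180/79] = K·y
y = (KᵀK)⁻¹·Kᵀ·(x' − x̄) = [3]
z = y + H·x̄ = [3] + [-1] = [2]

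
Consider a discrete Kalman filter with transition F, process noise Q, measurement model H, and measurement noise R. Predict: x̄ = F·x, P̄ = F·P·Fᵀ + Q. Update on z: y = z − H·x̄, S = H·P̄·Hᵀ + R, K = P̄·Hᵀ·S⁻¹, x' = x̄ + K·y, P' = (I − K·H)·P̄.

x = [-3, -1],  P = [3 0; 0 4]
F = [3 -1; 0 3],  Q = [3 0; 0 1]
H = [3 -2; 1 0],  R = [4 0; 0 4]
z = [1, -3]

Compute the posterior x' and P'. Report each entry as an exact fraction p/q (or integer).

x' = [-419/125, -4814/875]
P' = [328/125 474/125; 474/125 5644/875]

x̄ = F·x = [-8, -3]
P̄ = F·P·Fᵀ + Q = [34 -12; -12 37]
y = z − H·x̄ = [19, 5]
S = H·P̄·Hᵀ + R = [602 126; 126 38]
K = P̄·Hᵀ·S⁻¹ = [9/125 82/125; -667/1750 237/250]
x' = x̄ + K·y = [-419/125, -4814/875]
P' = (I − K·H)·P̄ = [328/125 474/125; 474/125 5644/875]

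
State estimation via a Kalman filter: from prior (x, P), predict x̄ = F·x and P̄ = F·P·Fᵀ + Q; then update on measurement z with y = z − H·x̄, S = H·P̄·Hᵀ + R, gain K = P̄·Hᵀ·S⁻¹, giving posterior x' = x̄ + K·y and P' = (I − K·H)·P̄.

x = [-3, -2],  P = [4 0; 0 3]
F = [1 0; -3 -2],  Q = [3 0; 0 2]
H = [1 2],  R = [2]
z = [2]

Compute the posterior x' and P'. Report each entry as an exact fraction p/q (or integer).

x̄ = F·x = [-3, 13]
P̄ = F·P·Fᵀ + Q = [7 -12; -12 50]
y = z − H·x̄ = [-21]
S = H·P̄·Hᵀ + R = [161]
K = P̄·Hᵀ·S⁻¹ = [-17/161; 88/161]
x' = x̄ + K·y = [-18/23, 35/23]
P' = (I − K·H)·P̄ = [838/161 -436/161; -436/161 306/161]

x' = [-18/23, 35/23]
P' = [838/161 -436/161; -436/161 306/161]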